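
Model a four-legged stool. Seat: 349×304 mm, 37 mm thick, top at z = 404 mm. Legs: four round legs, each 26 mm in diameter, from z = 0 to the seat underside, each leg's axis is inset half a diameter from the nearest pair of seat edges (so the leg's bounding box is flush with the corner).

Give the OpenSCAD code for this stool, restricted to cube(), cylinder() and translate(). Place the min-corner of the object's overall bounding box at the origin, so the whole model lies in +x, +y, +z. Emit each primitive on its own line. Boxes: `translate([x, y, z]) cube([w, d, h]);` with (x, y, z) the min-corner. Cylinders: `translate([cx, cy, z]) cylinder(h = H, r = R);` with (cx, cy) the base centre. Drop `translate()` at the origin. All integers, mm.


// leg_h = 404 - 37 = 367
translate([0, 0, 367]) cube([349, 304, 37]);
translate([13, 13, 0]) cylinder(h = 367, r = 13);
translate([336, 13, 0]) cylinder(h = 367, r = 13);
translate([13, 291, 0]) cylinder(h = 367, r = 13);
translate([336, 291, 0]) cylinder(h = 367, r = 13);


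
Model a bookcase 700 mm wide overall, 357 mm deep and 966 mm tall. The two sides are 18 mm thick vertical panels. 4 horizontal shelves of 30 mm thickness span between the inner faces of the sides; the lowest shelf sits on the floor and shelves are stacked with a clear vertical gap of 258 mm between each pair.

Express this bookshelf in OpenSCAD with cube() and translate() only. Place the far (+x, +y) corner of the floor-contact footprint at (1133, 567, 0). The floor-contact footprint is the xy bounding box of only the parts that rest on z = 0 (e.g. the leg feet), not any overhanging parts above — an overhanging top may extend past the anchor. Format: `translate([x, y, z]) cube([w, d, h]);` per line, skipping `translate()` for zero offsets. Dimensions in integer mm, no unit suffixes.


translate([433, 210, 0]) cube([18, 357, 966]);
translate([1115, 210, 0]) cube([18, 357, 966]);
translate([451, 210, 0]) cube([664, 357, 30]);
translate([451, 210, 288]) cube([664, 357, 30]);
translate([451, 210, 576]) cube([664, 357, 30]);
translate([451, 210, 864]) cube([664, 357, 30]);


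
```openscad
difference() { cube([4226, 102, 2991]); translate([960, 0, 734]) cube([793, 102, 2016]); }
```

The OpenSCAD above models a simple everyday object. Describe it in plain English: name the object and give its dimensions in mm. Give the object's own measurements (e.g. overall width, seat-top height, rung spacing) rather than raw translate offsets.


A wall 4226 mm long (x), 102 mm thick (y), 2991 mm tall, with a rectangular window opening cut through it. The opening is 793 mm wide and 2016 mm tall; its sill is at z = 734 mm and its near (−x) edge is 960 mm from the wall's −x end. The opening passes through the full wall thickness.


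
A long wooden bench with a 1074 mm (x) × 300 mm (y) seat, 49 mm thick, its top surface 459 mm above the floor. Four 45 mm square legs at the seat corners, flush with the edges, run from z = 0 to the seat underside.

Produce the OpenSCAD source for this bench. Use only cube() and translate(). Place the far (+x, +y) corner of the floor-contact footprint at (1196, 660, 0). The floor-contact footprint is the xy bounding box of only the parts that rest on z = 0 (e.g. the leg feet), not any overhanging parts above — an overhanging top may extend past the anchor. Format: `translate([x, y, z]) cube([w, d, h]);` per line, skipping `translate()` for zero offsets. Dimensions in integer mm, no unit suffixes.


translate([122, 360, 410]) cube([1074, 300, 49]);
translate([122, 360, 0]) cube([45, 45, 410]);
translate([122, 615, 0]) cube([45, 45, 410]);
translate([1151, 360, 0]) cube([45, 45, 410]);
translate([1151, 615, 0]) cube([45, 45, 410]);


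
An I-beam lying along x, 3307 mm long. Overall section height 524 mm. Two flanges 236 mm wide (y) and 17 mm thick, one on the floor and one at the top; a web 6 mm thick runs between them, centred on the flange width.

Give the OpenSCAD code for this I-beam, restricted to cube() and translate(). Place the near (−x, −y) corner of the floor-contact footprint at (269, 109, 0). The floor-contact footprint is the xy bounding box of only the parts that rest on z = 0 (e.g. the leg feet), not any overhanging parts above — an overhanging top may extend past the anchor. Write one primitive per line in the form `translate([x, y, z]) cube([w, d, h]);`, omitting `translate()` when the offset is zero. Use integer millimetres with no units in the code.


translate([269, 109, 0]) cube([3307, 236, 17]);
translate([269, 224, 17]) cube([3307, 6, 490]);
translate([269, 109, 507]) cube([3307, 236, 17]);


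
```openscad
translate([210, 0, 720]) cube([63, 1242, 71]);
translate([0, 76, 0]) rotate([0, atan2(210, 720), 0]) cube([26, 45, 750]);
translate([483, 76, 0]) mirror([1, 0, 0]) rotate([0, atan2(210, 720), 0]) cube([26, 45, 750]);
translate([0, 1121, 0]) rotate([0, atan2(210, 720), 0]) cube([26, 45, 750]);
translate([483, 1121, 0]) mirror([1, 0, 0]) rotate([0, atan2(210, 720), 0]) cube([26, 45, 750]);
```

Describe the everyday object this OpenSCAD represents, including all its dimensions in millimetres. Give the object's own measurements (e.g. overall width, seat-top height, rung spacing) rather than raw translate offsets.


A sawhorse. A 63×1242×71 mm beam (x, y, z) sits on two A-frame leg pairs. Each pair is two raked legs of 26×45 mm section (45 mm along y) splaying symmetrically in x. Each leg rises 720 mm vertically over 210 mm of horizontal reach and is 750 mm long along its own axis. Every leg's outer bottom edge rests on the floor and its outer top edge meets a bottom edge of the beam — the left legs (tilting toward +x) meet the beam's −x bottom edge, the right legs (their mirror images, tilting toward −x) meet its +x bottom edge — so the leg tops tuck under the beam, the beam's underside is 720 mm above the floor, and the feet are 483 mm apart outside-to-outside with the beam centred between them. The two leg pairs are set in 76 mm from either end of the beam.


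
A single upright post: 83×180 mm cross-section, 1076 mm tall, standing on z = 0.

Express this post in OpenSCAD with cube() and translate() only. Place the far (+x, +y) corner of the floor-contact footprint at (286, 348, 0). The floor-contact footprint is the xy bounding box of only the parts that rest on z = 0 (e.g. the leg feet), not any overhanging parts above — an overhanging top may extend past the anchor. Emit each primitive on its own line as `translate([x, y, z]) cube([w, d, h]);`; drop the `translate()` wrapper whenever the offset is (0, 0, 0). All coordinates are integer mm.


translate([203, 168, 0]) cube([83, 180, 1076]);


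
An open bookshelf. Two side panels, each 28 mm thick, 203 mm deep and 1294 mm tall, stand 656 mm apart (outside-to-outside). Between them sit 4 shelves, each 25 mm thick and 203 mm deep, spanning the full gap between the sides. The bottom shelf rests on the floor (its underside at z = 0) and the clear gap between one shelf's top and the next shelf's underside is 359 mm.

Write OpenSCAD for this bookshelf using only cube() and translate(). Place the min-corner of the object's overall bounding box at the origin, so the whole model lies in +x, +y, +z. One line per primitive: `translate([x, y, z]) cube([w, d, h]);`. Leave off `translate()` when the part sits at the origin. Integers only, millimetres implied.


cube([28, 203, 1294]);
translate([628, 0, 0]) cube([28, 203, 1294]);
translate([28, 0, 0]) cube([600, 203, 25]);
translate([28, 0, 384]) cube([600, 203, 25]);
translate([28, 0, 768]) cube([600, 203, 25]);
translate([28, 0, 1152]) cube([600, 203, 25]);


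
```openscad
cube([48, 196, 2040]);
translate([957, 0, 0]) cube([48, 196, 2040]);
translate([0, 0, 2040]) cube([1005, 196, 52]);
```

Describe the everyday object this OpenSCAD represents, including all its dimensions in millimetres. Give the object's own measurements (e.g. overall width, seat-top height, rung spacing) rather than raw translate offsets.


A door frame. The clear opening is 909 mm wide and 2040 mm high. Two 48 mm wide jambs, 196 mm deep, stand either side of the opening from the floor to the top of the opening. A 52 mm thick head sits across the top of both jambs, spanning the full outside width of the frame.


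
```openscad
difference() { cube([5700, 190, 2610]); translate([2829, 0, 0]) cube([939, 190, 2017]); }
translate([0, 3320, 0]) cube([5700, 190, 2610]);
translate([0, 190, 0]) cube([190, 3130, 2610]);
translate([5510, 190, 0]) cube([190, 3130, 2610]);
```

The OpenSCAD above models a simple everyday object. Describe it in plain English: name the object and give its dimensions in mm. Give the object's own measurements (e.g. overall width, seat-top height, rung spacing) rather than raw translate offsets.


A single room: four walls, each 2610 mm tall and 190 mm thick, enclosing an outside footprint 5700×3510 mm (x × y), no floor or roof. The front and back walls (−y and +y sides) run the full x-width; the side walls fit between their inner faces. A door opening 939 mm wide and 2017 mm tall is cut through the front wall from the floor up, its −x edge 2829 mm from the wall's −x end.


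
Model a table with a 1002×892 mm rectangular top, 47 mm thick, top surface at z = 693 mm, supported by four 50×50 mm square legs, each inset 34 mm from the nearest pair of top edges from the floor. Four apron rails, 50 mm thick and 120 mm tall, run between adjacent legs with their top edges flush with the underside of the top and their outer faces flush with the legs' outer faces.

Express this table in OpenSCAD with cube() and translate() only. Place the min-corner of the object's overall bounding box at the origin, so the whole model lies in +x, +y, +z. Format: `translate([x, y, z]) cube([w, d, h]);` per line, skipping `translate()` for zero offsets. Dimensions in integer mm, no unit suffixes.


translate([0, 0, 646]) cube([1002, 892, 47]);
translate([34, 34, 0]) cube([50, 50, 646]);
translate([918, 34, 0]) cube([50, 50, 646]);
translate([34, 808, 0]) cube([50, 50, 646]);
translate([918, 808, 0]) cube([50, 50, 646]);
translate([84, 34, 526]) cube([834, 50, 120]);
translate([84, 808, 526]) cube([834, 50, 120]);
translate([34, 84, 526]) cube([50, 724, 120]);
translate([918, 84, 526]) cube([50, 724, 120]);


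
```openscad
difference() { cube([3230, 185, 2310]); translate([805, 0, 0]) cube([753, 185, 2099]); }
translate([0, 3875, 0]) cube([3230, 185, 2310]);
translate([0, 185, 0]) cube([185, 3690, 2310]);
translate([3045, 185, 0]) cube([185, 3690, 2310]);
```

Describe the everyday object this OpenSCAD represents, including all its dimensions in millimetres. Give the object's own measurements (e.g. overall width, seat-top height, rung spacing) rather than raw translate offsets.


A single room: four walls, each 2310 mm tall and 185 mm thick, enclosing an outside footprint 3230×4060 mm (x × y), no floor or roof. The front and back walls (−y and +y sides) run the full x-width; the side walls fit between their inner faces. A door opening 753 mm wide and 2099 mm tall is cut through the front wall from the floor up, its −x edge 805 mm from the wall's −x end.


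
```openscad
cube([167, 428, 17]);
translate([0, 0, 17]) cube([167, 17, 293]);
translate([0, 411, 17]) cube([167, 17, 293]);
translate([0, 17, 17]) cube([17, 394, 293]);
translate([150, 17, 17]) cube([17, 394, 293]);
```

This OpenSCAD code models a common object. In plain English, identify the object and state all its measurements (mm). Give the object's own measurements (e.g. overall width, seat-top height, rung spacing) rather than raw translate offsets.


An open-topped rectangular box: outside dimensions 167×428×310 mm, with a uniform wall and base thickness of 17 mm. The base is a full 167×428 slab on the floor; four walls sit on top of the base. The front and back walls (the −y and +y sides) span the full width; the two side walls fit between them.


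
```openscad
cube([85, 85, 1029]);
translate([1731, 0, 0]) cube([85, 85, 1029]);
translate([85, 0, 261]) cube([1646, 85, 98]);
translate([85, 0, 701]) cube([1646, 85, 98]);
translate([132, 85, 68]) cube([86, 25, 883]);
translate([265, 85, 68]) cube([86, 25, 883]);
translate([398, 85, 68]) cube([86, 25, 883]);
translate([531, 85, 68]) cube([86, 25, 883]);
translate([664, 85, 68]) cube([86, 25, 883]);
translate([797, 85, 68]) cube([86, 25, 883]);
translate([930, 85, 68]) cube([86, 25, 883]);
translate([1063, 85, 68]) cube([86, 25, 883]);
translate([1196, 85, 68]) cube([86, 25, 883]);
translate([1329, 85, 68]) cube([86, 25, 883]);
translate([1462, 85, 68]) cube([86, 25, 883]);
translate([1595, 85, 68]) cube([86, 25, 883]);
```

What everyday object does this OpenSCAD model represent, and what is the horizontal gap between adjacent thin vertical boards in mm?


A fence section. The picket gap is 47 mm.

Two posts, two rails, 12 pickets — a fence section. Span 1646 mm holds 12 pickets of 86 mm with 13 equal gaps: ⌊(1646 − 12·86) / 13⌋ = 47 mm.


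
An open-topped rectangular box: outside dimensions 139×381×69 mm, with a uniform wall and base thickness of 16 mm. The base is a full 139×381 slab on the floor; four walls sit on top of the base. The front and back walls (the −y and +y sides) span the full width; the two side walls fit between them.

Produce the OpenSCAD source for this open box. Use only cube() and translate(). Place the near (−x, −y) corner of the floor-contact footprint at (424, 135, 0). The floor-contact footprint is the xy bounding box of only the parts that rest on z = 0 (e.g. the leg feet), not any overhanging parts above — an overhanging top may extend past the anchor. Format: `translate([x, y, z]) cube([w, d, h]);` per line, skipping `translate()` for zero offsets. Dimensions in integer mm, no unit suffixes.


translate([424, 135, 0]) cube([139, 381, 16]);
translate([424, 135, 16]) cube([139, 16, 53]);
translate([424, 500, 16]) cube([139, 16, 53]);
translate([424, 151, 16]) cube([16, 349, 53]);
translate([547, 151, 16]) cube([16, 349, 53]);


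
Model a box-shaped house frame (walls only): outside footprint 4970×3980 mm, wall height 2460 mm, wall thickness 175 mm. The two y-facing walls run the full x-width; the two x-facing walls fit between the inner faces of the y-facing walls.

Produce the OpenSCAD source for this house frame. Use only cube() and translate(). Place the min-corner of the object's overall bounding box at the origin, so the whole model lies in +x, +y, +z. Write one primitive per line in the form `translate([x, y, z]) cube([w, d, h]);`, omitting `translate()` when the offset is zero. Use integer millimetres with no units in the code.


cube([4970, 175, 2460]);
translate([0, 3805, 0]) cube([4970, 175, 2460]);
translate([0, 175, 0]) cube([175, 3630, 2460]);
translate([4795, 175, 0]) cube([175, 3630, 2460]);


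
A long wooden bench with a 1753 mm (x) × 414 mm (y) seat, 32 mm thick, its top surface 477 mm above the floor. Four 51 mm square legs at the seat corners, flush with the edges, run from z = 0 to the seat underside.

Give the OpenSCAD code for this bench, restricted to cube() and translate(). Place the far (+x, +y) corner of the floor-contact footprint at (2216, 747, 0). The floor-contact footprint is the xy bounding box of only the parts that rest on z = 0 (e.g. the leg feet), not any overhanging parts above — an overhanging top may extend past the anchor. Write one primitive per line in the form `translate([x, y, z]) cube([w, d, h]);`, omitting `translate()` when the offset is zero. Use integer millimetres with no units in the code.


translate([463, 333, 445]) cube([1753, 414, 32]);
translate([463, 333, 0]) cube([51, 51, 445]);
translate([463, 696, 0]) cube([51, 51, 445]);
translate([2165, 333, 0]) cube([51, 51, 445]);
translate([2165, 696, 0]) cube([51, 51, 445]);


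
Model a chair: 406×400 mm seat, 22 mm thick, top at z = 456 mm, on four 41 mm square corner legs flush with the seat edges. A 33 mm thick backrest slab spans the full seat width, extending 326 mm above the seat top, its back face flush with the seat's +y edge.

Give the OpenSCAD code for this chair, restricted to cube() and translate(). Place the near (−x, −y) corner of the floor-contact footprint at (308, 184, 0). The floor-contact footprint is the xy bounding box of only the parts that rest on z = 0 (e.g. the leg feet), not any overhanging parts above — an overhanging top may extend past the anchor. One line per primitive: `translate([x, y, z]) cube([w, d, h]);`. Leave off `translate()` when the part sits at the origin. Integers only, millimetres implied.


translate([308, 184, 434]) cube([406, 400, 22]);
translate([308, 184, 0]) cube([41, 41, 434]);
translate([673, 184, 0]) cube([41, 41, 434]);
translate([308, 543, 0]) cube([41, 41, 434]);
translate([673, 543, 0]) cube([41, 41, 434]);
translate([308, 551, 456]) cube([406, 33, 326]);


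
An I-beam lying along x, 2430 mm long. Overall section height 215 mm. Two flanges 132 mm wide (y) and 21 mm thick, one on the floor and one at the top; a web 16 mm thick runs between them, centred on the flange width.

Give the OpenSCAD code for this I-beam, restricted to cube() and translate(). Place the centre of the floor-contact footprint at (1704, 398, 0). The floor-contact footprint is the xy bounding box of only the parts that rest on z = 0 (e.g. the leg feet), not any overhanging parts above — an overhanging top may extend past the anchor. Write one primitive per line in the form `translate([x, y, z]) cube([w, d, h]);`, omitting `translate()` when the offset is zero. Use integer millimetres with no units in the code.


translate([489, 332, 0]) cube([2430, 132, 21]);
translate([489, 390, 21]) cube([2430, 16, 173]);
translate([489, 332, 194]) cube([2430, 132, 21]);


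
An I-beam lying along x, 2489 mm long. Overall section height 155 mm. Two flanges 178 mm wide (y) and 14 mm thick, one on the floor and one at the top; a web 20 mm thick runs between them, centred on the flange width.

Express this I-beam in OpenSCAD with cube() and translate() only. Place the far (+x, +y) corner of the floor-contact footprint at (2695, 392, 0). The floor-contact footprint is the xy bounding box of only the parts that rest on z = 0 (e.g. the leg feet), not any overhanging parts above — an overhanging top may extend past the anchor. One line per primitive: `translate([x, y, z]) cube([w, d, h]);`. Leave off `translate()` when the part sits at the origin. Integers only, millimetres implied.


translate([206, 214, 0]) cube([2489, 178, 14]);
translate([206, 293, 14]) cube([2489, 20, 127]);
translate([206, 214, 141]) cube([2489, 178, 14]);


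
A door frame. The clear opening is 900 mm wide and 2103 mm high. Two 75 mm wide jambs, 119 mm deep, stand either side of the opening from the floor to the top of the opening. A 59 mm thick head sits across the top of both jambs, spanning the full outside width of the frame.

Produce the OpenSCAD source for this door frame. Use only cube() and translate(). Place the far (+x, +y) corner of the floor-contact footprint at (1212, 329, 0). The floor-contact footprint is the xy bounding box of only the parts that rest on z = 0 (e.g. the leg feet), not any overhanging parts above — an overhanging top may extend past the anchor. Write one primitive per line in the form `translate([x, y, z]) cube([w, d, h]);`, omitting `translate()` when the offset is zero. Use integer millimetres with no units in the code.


translate([162, 210, 0]) cube([75, 119, 2103]);
translate([1137, 210, 0]) cube([75, 119, 2103]);
translate([162, 210, 2103]) cube([1050, 119, 59]);


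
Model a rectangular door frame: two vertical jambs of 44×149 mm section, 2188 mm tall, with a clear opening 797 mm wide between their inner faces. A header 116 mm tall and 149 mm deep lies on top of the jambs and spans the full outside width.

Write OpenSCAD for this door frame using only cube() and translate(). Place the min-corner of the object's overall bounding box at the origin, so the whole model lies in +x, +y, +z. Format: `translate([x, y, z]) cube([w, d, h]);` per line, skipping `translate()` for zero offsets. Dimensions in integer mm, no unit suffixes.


cube([44, 149, 2188]);
translate([841, 0, 0]) cube([44, 149, 2188]);
translate([0, 0, 2188]) cube([885, 149, 116]);


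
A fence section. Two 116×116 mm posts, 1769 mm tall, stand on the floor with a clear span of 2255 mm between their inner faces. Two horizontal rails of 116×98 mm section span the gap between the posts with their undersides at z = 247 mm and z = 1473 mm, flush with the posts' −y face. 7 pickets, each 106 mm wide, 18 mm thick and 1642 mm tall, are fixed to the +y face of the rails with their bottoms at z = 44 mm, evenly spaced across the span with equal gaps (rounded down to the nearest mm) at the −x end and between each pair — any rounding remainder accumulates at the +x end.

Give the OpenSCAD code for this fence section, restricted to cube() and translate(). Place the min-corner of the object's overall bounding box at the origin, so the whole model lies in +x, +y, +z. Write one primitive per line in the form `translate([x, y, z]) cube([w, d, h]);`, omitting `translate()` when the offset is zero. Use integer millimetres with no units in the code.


cube([116, 116, 1769]);
translate([2371, 0, 0]) cube([116, 116, 1769]);
translate([116, 0, 247]) cube([2255, 116, 98]);
translate([116, 0, 1473]) cube([2255, 116, 98]);
translate([305, 116, 44]) cube([106, 18, 1642]);
translate([600, 116, 44]) cube([106, 18, 1642]);
translate([895, 116, 44]) cube([106, 18, 1642]);
translate([1190, 116, 44]) cube([106, 18, 1642]);
translate([1485, 116, 44]) cube([106, 18, 1642]);
translate([1780, 116, 44]) cube([106, 18, 1642]);
translate([2075, 116, 44]) cube([106, 18, 1642]);


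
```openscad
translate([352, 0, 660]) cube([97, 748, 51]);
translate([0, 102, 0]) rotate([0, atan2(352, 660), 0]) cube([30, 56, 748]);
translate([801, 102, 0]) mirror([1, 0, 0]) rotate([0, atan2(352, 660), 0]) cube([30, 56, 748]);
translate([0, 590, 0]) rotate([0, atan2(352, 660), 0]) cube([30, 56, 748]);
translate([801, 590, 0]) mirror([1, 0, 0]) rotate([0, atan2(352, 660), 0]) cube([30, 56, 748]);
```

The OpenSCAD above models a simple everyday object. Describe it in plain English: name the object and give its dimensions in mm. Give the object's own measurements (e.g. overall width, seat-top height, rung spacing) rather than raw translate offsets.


A sawhorse. A 97×748×51 mm beam (x, y, z) sits on two A-frame leg pairs. Each pair is two raked legs of 30×56 mm section (56 mm along y) splaying symmetrically in x. Each leg rises 660 mm vertically over 352 mm of horizontal reach and is 748 mm long along its own axis. Every leg's outer bottom edge rests on the floor and its outer top edge meets a bottom edge of the beam — the left legs (tilting toward +x) meet the beam's −x bottom edge, the right legs (their mirror images, tilting toward −x) meet its +x bottom edge — so the leg tops tuck under the beam, the beam's underside is 660 mm above the floor, and the feet are 801 mm apart outside-to-outside with the beam centred between them. The two leg pairs are set in 102 mm from either end of the beam.


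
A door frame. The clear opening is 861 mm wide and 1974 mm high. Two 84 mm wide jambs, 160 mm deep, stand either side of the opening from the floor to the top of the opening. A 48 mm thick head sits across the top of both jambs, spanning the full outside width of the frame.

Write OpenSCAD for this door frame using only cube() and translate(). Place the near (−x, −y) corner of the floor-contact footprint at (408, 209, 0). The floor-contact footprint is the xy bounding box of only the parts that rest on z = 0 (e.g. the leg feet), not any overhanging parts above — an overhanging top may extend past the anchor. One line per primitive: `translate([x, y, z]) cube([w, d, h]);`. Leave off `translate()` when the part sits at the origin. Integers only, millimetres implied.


translate([408, 209, 0]) cube([84, 160, 1974]);
translate([1353, 209, 0]) cube([84, 160, 1974]);
translate([408, 209, 1974]) cube([1029, 160, 48]);


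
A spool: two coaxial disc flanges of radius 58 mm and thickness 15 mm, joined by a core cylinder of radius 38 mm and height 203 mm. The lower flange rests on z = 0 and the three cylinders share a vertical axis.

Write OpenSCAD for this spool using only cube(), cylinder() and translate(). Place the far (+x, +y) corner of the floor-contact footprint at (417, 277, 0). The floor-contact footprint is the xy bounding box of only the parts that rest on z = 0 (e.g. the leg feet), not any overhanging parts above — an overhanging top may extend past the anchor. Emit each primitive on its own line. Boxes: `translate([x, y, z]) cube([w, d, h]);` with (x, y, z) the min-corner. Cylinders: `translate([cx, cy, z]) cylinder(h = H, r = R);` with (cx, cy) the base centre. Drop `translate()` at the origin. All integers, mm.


translate([359, 219, 0]) cylinder(h = 15, r = 58);
translate([359, 219, 15]) cylinder(h = 203, r = 38);
translate([359, 219, 218]) cylinder(h = 15, r = 58);


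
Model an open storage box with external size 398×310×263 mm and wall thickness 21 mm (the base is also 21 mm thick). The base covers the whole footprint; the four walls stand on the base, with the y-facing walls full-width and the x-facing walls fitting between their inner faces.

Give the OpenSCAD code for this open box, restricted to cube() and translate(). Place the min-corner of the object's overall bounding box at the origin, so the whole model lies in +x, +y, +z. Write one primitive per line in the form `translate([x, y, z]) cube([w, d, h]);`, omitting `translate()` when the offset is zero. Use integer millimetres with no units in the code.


cube([398, 310, 21]);
translate([0, 0, 21]) cube([398, 21, 242]);
translate([0, 289, 21]) cube([398, 21, 242]);
translate([0, 21, 21]) cube([21, 268, 242]);
translate([377, 21, 21]) cube([21, 268, 242]);


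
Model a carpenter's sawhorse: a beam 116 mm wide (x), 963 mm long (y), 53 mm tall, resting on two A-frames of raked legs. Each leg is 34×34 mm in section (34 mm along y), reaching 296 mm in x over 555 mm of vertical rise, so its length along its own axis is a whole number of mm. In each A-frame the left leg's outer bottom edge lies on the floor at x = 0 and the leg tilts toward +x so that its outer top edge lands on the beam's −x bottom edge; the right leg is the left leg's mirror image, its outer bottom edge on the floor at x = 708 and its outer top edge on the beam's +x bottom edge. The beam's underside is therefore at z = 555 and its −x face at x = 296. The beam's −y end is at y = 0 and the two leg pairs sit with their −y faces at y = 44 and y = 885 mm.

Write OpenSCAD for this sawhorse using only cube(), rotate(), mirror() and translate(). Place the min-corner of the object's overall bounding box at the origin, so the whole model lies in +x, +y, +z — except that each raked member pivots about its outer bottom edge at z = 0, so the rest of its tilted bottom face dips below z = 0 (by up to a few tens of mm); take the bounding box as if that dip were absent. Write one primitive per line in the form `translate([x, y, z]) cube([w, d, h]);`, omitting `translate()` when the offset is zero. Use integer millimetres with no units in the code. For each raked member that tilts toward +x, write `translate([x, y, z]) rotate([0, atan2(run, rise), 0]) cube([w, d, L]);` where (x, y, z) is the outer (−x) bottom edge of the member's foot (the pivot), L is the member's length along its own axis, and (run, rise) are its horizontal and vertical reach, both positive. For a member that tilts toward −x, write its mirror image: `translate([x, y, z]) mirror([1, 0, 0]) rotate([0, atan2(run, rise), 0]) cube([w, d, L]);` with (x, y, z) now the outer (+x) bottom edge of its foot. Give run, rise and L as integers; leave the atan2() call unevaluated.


translate([296, 0, 555]) cube([116, 963, 53]);
translate([0, 44, 0]) rotate([0, atan2(296, 555), 0]) cube([34, 34, 629]);
translate([708, 44, 0]) mirror([1, 0, 0]) rotate([0, atan2(296, 555), 0]) cube([34, 34, 629]);
translate([0, 885, 0]) rotate([0, atan2(296, 555), 0]) cube([34, 34, 629]);
translate([708, 885, 0]) mirror([1, 0, 0]) rotate([0, atan2(296, 555), 0]) cube([34, 34, 629]);


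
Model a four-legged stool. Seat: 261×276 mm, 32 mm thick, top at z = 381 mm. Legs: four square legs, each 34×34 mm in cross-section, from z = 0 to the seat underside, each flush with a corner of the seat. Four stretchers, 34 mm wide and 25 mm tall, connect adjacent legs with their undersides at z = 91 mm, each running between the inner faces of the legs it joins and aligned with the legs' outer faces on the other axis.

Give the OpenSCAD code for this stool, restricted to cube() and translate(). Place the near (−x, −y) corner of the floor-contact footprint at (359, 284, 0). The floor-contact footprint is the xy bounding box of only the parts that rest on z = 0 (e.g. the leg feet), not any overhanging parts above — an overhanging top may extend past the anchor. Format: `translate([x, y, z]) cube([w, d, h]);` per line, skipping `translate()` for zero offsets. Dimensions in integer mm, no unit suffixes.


translate([359, 284, 349]) cube([261, 276, 32]);
translate([359, 284, 0]) cube([34, 34, 349]);
translate([586, 284, 0]) cube([34, 34, 349]);
translate([359, 526, 0]) cube([34, 34, 349]);
translate([586, 526, 0]) cube([34, 34, 349]);
translate([393, 284, 91]) cube([193, 34, 25]);
translate([393, 526, 91]) cube([193, 34, 25]);
translate([359, 318, 91]) cube([34, 208, 25]);
translate([586, 318, 91]) cube([34, 208, 25]);


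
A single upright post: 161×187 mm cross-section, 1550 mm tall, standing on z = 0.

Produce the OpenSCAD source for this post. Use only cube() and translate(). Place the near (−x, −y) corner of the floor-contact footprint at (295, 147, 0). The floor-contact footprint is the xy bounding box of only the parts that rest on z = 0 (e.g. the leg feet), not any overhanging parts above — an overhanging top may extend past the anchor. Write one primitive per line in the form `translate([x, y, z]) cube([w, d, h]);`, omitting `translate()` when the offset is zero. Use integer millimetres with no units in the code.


translate([295, 147, 0]) cube([161, 187, 1550]);


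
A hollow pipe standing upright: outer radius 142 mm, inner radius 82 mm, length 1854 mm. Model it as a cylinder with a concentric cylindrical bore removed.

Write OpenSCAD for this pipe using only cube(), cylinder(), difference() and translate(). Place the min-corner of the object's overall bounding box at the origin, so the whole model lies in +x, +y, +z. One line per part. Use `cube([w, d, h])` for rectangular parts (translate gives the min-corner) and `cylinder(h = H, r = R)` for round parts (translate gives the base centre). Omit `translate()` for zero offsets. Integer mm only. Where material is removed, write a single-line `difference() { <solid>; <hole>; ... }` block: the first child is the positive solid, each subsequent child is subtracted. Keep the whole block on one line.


difference() { translate([142, 142, 0]) cylinder(h = 1854, r = 142); translate([142, 142, 0]) cylinder(h = 1854, r = 82); }


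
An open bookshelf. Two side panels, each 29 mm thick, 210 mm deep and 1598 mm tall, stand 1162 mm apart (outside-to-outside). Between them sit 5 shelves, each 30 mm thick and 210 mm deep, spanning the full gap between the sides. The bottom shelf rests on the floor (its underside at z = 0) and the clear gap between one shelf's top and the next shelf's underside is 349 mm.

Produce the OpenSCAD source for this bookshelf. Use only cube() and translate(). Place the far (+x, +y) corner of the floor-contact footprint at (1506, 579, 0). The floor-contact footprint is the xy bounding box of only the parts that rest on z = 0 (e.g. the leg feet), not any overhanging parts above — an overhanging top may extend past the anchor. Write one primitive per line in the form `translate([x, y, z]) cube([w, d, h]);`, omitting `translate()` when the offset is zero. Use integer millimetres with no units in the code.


translate([344, 369, 0]) cube([29, 210, 1598]);
translate([1477, 369, 0]) cube([29, 210, 1598]);
translate([373, 369, 0]) cube([1104, 210, 30]);
translate([373, 369, 379]) cube([1104, 210, 30]);
translate([373, 369, 758]) cube([1104, 210, 30]);
translate([373, 369, 1137]) cube([1104, 210, 30]);
translate([373, 369, 1516]) cube([1104, 210, 30]);


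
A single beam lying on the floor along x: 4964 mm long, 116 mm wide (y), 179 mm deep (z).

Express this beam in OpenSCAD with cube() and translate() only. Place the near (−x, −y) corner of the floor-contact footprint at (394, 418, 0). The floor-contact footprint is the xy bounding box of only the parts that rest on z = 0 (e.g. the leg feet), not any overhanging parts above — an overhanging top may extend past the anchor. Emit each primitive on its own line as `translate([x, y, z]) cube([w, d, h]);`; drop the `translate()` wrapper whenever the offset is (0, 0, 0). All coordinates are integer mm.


translate([394, 418, 0]) cube([4964, 116, 179]);


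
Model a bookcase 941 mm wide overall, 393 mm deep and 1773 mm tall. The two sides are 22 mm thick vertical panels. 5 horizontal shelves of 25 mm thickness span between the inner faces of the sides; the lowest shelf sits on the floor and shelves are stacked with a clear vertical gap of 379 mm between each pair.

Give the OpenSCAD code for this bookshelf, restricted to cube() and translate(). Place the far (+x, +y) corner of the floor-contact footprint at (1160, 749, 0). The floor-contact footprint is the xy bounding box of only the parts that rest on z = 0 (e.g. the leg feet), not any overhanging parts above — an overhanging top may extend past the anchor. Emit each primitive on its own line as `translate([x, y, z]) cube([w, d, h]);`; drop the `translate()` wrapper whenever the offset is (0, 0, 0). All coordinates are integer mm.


translate([219, 356, 0]) cube([22, 393, 1773]);
translate([1138, 356, 0]) cube([22, 393, 1773]);
translate([241, 356, 0]) cube([897, 393, 25]);
translate([241, 356, 404]) cube([897, 393, 25]);
translate([241, 356, 808]) cube([897, 393, 25]);
translate([241, 356, 1212]) cube([897, 393, 25]);
translate([241, 356, 1616]) cube([897, 393, 25]);


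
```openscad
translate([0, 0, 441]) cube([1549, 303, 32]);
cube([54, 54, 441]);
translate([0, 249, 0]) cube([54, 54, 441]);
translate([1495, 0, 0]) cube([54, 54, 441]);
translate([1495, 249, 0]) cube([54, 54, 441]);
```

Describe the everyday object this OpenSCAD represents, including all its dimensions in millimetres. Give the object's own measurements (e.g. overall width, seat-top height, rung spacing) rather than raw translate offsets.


A long wooden bench with a 1549 mm (x) × 303 mm (y) seat, 32 mm thick, its top surface 473 mm above the floor. Four 54 mm square legs at the seat corners, flush with the edges, run from z = 0 to the seat underside.


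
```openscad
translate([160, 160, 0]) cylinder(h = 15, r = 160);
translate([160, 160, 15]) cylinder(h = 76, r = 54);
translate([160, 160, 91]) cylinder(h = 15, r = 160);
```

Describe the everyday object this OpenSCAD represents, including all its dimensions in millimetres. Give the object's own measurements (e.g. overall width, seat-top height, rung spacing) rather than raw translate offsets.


A spool: two coaxial disc flanges of radius 160 mm and thickness 15 mm, joined by a core cylinder of radius 54 mm and height 76 mm. The lower flange rests on z = 0 and the three cylinders share a vertical axis.


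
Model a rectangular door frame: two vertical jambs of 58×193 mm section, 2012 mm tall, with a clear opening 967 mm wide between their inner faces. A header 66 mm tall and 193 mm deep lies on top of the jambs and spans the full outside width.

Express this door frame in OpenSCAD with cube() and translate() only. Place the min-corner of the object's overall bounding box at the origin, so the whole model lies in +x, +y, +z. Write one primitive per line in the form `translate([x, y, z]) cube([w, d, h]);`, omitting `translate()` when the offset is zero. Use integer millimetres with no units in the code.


cube([58, 193, 2012]);
translate([1025, 0, 0]) cube([58, 193, 2012]);
translate([0, 0, 2012]) cube([1083, 193, 66]);


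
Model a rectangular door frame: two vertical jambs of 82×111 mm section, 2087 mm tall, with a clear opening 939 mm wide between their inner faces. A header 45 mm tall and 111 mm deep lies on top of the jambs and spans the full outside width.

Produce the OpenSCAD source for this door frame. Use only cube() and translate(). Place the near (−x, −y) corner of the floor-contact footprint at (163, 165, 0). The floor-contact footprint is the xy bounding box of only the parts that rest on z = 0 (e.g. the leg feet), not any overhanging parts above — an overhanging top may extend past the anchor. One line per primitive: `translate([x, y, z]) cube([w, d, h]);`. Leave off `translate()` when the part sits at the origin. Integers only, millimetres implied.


translate([163, 165, 0]) cube([82, 111, 2087]);
translate([1184, 165, 0]) cube([82, 111, 2087]);
translate([163, 165, 2087]) cube([1103, 111, 45]);


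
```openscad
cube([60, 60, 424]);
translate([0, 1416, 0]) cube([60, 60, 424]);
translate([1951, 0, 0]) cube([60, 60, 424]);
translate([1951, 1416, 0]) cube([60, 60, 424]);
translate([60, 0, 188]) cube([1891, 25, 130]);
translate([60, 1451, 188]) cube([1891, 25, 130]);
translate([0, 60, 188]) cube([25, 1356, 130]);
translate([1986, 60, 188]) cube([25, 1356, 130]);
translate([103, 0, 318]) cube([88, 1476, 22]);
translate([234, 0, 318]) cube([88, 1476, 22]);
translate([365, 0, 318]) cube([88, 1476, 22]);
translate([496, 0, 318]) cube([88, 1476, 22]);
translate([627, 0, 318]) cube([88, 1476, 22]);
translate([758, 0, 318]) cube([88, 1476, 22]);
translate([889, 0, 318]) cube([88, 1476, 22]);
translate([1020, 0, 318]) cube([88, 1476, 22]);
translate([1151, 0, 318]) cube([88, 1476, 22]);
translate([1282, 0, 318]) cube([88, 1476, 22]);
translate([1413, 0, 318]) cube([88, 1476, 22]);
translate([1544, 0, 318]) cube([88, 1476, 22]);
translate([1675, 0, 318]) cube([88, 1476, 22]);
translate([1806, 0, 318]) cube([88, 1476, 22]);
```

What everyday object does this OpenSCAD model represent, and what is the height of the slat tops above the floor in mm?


A bed frame. The slat-top height is 340 mm.

Four posts, four rails, and a row of slats — a bed frame. Slats sit on the rails at z = 188 + 130 = 318; with slat thickness 22, the top is 340 mm.


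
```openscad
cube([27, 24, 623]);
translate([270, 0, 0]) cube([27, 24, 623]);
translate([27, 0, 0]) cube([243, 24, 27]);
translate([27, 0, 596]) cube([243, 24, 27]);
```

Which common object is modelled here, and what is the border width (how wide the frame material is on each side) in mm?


A picture frame. The border width is 27 mm.

Four thin pieces enclosing a rectangular opening — a picture frame. The two full-height stiles are 623 mm tall; the top rail sits at z = 596 and is 27 mm tall, so the border above the opening is 623 − 596 = 27 mm, matching the stile x-width.


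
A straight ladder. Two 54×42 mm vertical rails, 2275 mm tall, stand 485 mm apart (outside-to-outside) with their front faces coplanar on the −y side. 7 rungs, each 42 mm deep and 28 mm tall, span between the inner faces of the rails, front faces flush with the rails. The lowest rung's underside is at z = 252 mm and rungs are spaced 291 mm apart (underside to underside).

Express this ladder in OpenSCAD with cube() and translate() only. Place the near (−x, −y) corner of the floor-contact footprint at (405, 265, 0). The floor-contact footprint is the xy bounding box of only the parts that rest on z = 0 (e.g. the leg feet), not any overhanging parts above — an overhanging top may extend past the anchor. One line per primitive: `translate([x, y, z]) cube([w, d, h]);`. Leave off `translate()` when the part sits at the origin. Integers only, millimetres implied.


translate([405, 265, 0]) cube([54, 42, 2275]);
translate([836, 265, 0]) cube([54, 42, 2275]);
translate([459, 265, 252]) cube([377, 42, 28]);
translate([459, 265, 543]) cube([377, 42, 28]);
translate([459, 265, 834]) cube([377, 42, 28]);
translate([459, 265, 1125]) cube([377, 42, 28]);
translate([459, 265, 1416]) cube([377, 42, 28]);
translate([459, 265, 1707]) cube([377, 42, 28]);
translate([459, 265, 1998]) cube([377, 42, 28]);
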